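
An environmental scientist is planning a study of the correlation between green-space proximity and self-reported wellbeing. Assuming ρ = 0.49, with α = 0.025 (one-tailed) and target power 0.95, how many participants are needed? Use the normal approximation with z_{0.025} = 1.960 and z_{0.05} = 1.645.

n = 49

Fisher's z: C = ½·ln((1+r)/(1−r)) = ½·ln(2.9216) = 0.5361.
n = ((z_{α} + z_β)/C)² + 3.
(1.960 + 1.645) / 0.5361 = 3.605 / 0.5361 = 6.724.
n = 6.724² + 3 = 45.22 + 3 = 48.2.
Round up.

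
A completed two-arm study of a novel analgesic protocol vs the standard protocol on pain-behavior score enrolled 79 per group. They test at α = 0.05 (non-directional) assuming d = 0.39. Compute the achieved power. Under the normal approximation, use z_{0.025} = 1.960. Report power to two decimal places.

For two equal groups, power = Φ(d·√(n/2) − z_{α/2}).
d·√(n/2) = 0.39 × √(79/2) = 0.39 × 6.285 = 2.451.
z_β = 2.451 − 1.960 = 0.491.
Power = Φ(0.491) = 0.688.

power ≈ 0.69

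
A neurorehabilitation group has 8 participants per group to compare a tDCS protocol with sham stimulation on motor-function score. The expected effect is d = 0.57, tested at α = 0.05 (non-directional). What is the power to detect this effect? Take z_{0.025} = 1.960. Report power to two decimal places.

For two equal groups, power = Φ(d·√(n/2) − z_{α/2}).
d·√(n/2) = 0.57 × √(8/2) = 0.57 × 2.000 = 1.140.
z_β = 1.140 − 1.960 = -0.820.
Power = Φ(-0.820) = 0.206.

power ≈ 0.21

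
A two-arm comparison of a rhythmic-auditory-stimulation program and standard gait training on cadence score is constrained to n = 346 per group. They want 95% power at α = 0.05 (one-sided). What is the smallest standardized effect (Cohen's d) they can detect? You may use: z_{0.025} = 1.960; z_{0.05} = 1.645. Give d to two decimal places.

d_min ≈ 0.25

For two independent groups of n = 346 each: d_min = (z_{α} + z_β)·√(2/n).
z-sum = 1.645 + 1.645 = 3.290.
d_min = 3.290 × √(2/346) = 3.290 × 0.0760 = 0.250.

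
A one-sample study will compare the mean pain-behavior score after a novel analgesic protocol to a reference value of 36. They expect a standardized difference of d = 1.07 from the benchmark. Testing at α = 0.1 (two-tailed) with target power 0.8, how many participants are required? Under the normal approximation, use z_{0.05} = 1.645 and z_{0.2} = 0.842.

n = 6

For a one-sample test: n = ((z_{α/2} + z_β) / d)².
z_{α/2} + z_β = 1.645 + 0.842 = 2.487.
n = (2.487 / 1.07)² = 2.324² = 5.40.
Round up.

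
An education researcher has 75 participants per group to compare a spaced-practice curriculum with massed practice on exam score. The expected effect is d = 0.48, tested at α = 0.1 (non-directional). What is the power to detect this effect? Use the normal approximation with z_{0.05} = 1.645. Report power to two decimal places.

For two equal groups, power = Φ(d·√(n/2) − z_{α/2}).
d·√(n/2) = 0.48 × √(75/2) = 0.48 × 6.124 = 2.939.
z_β = 2.939 − 1.645 = 1.294.
Power = Φ(1.294) = 0.902.

power ≈ 0.90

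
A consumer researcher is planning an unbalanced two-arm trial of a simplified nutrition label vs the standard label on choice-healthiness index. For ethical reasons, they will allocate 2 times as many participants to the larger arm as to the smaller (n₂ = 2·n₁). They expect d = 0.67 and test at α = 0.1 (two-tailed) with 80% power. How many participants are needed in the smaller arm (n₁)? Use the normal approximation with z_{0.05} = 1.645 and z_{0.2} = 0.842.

n₁ = 21

With allocation ratio k = n₂/n₁ = 2, Var(x̄₁−x̄₂) = σ²(1/n₁ + 1/(k·n₁)) = σ²·(k+1)/(k·n₁).
So n₁ = (1 + 1/k)·((z_{α/2} + z_β)/d)² = 1.500 × (2.487/0.67)².
n₁ = 1.500 × 13.78 = 20.7.
Round up: n₁ = 21, giving n₂ = 2 × 21 = 42.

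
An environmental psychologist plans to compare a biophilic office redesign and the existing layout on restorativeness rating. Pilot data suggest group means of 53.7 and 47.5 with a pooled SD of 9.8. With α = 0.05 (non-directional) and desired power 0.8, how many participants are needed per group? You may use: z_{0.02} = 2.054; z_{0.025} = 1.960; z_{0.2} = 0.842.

Cohen's d = |M₁ − M₂| / SD_pooled = |53.7 − 47.5| / 9.8 = 6.2 / 9.8 = 0.633.
For two independent groups with equal n: n = 2·((z_{α/2} + z_β) / d)².
z_{α/2} + z_β = 1.960 + 0.842 = 2.802.
n = 2 × (2.802 / 0.633)² = 2 × 4.427² = 2 × 19.59 = 39.2.
Round up to the next whole participant.

n = 40 per group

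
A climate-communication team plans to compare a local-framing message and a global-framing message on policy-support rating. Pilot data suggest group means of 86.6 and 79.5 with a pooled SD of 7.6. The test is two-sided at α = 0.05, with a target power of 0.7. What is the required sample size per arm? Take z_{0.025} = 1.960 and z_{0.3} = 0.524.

n = 15 per group

Cohen's d = |M₁ − M₂| / SD_pooled = |86.6 − 79.5| / 7.6 = 7.1 / 7.6 = 0.934.
For two independent groups with equal n: n = 2·((z_{α/2} + z_β) / d)².
z_{α/2} + z_β = 1.960 + 0.524 = 2.484.
n = 2 × (2.484 / 0.934)² = 2 × 2.660² = 2 × 7.07 = 14.1.
Round up to the next whole participant.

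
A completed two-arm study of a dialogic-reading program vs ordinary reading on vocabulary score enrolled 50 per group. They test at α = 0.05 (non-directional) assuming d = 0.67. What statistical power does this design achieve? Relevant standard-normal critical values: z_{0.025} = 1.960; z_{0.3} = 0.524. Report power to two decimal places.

For two equal groups, power = Φ(d·√(n/2) − z_{α/2}).
d·√(n/2) = 0.67 × √(50/2) = 0.67 × 5.000 = 3.350.
z_β = 3.350 − 1.960 = 1.390.
Power = Φ(1.390) = 0.918.

power ≈ 0.92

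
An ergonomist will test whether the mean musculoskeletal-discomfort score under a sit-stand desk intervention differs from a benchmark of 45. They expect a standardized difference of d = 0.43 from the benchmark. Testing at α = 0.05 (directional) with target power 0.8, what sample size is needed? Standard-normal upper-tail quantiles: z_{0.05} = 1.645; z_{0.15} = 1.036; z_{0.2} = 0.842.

For a one-sample test: n = ((z_{α} + z_β) / d)².
z_{α} + z_β = 1.645 + 0.842 = 2.487.
n = (2.487 / 0.43)² = 5.784² = 33.45.
Round up.

n = 34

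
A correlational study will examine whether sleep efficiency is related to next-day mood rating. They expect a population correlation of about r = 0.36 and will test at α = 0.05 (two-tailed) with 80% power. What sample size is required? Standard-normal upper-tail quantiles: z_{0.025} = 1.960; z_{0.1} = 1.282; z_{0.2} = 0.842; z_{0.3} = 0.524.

Fisher's z: C = ½·ln((1+r)/(1−r)) = ½·ln(2.1250) = 0.3769.
n = ((z_{α/2} + z_β)/C)² + 3.
(1.960 + 0.842) / 0.3769 = 2.802 / 0.3769 = 7.434.
n = 7.434² + 3 = 55.27 + 3 = 58.3.
Round up.

n = 59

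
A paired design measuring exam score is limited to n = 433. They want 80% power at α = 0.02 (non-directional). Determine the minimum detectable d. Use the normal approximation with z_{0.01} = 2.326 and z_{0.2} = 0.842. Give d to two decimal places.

d_min ≈ 0.15

For a single sample (or paired design) of n = 433: d_min = (z_{α/2} + z_β)/√n.
z-sum = 2.326 + 0.842 = 3.168.
d_min = 3.168 / √433 = 3.168 / 20.809 = 0.152.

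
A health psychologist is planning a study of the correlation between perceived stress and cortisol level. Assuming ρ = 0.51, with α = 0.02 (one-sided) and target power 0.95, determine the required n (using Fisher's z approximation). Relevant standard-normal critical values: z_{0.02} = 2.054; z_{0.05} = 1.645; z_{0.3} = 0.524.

n = 47

Fisher's z: C = ½·ln((1+r)/(1−r)) = ½·ln(3.0816) = 0.5627.
n = ((z_{α} + z_β)/C)² + 3.
(2.054 + 1.645) / 0.5627 = 3.699 / 0.5627 = 6.574.
n = 6.574² + 3 = 43.21 + 3 = 46.2.
Round up.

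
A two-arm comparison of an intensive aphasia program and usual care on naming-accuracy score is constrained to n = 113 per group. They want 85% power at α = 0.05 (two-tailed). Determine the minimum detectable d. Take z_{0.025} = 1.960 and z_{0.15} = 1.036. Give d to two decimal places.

For two independent groups of n = 113 each: d_min = (z_{α/2} + z_β)·√(2/n).
z-sum = 1.960 + 1.036 = 2.996.
d_min = 2.996 × √(2/113) = 2.996 × 0.1330 = 0.399.

d_min ≈ 0.40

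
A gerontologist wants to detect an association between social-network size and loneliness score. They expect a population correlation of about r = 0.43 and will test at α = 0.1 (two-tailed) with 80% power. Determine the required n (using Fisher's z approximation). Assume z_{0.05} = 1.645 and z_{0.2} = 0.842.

Fisher's z: C = ½·ln((1+r)/(1−r)) = ½·ln(2.5088) = 0.4599.
n = ((z_{α/2} + z_β)/C)² + 3.
(1.645 + 0.842) / 0.4599 = 2.487 / 0.4599 = 5.408.
n = 5.408² + 3 = 29.24 + 3 = 32.2.
Round up.

n = 33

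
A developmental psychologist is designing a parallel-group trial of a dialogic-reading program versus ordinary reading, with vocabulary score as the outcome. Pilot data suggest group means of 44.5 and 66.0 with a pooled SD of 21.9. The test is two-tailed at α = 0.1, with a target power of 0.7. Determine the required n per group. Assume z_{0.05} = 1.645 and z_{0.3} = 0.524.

n = 10 per group

Cohen's d = |M₁ − M₂| / SD_pooled = |44.5 − 66.0| / 21.9 = 21.5 / 21.9 = 0.982.
For two independent groups with equal n: n = 2·((z_{α/2} + z_β) / d)².
z_{α/2} + z_β = 1.645 + 0.524 = 2.169.
n = 2 × (2.169 / 0.982)² = 2 × 2.209² = 2 × 4.88 = 9.8.
Round up to the next whole participant.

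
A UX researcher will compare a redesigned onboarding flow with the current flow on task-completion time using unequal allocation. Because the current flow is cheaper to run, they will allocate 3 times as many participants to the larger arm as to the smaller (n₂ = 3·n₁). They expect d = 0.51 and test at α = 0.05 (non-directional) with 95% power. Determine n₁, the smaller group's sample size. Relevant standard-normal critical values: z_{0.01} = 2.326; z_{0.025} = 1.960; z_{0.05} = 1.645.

n₁ = 67

With allocation ratio k = n₂/n₁ = 3, Var(x̄₁−x̄₂) = σ²(1/n₁ + 1/(k·n₁)) = σ²·(k+1)/(k·n₁).
So n₁ = (1 + 1/k)·((z_{α/2} + z_β)/d)² = 1.333 × (3.605/0.51)².
n₁ = 1.333 × 49.97 = 66.6.
Round up: n₁ = 67, giving n₂ = 3 × 67 = 201.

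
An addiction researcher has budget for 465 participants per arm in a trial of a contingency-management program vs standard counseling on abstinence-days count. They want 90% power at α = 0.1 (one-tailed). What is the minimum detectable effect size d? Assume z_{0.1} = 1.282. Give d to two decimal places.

For two independent groups of n = 465 each: d_min = (z_{α} + z_β)·√(2/n).
z-sum = 1.282 + 1.282 = 2.564.
d_min = 2.564 × √(2/465) = 2.564 × 0.0656 = 0.168.

d_min ≈ 0.17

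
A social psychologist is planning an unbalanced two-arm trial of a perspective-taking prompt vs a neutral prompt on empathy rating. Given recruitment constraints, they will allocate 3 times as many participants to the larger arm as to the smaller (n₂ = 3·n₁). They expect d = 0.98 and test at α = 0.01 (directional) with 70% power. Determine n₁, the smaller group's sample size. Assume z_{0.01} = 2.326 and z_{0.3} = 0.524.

With allocation ratio k = n₂/n₁ = 3, Var(x̄₁−x̄₂) = σ²(1/n₁ + 1/(k·n₁)) = σ²·(k+1)/(k·n₁).
So n₁ = (1 + 1/k)·((z_{α} + z_β)/d)² = 1.333 × (2.850/0.98)².
n₁ = 1.333 × 8.46 = 11.3.
Round up: n₁ = 12, giving n₂ = 3 × 12 = 36.

n₁ = 12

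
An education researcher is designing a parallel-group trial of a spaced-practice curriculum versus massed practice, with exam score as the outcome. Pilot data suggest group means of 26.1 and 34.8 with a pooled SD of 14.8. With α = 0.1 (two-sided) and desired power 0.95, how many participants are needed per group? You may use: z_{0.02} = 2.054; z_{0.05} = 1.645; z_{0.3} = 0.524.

n = 63 per group

Cohen's d = |M₁ − M₂| / SD_pooled = |26.1 − 34.8| / 14.8 = 8.7 / 14.8 = 0.588.
For two independent groups with equal n: n = 2·((z_{α/2} + z_β) / d)².
z_{α/2} + z_β = 1.645 + 1.645 = 3.290.
n = 2 × (3.290 / 0.588)² = 2 × 5.595² = 2 × 31.31 = 62.6.
Round up to the next whole participant.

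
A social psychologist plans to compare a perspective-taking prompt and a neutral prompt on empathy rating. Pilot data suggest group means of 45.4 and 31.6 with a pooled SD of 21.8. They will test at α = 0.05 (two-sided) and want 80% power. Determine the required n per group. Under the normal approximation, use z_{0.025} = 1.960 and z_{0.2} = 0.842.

Cohen's d = |M₁ − M₂| / SD_pooled = |45.4 − 31.6| / 21.8 = 13.8 / 21.8 = 0.633.
For two independent groups with equal n: n = 2·((z_{α/2} + z_β) / d)².
z_{α/2} + z_β = 1.960 + 0.842 = 2.802.
n = 2 × (2.802 / 0.633)² = 2 × 4.427² = 2 × 19.59 = 39.2.
Round up to the next whole participant.

n = 40 per group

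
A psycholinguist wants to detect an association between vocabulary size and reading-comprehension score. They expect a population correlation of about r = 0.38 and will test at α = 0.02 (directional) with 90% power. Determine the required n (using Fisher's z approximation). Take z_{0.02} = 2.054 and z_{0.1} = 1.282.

Fisher's z: C = ½·ln((1+r)/(1−r)) = ½·ln(2.2258) = 0.4001.
n = ((z_{α} + z_β)/C)² + 3.
(2.054 + 1.282) / 0.4001 = 3.336 / 0.4001 = 8.338.
n = 8.338² + 3 = 69.52 + 3 = 72.5.
Round up.

n = 73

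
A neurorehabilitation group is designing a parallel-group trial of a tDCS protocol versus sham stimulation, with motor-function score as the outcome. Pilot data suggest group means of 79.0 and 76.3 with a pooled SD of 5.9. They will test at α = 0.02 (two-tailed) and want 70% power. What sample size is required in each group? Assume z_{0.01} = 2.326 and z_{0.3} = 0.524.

n = 78 per group

Cohen's d = |M₁ − M₂| / SD_pooled = |79.0 − 76.3| / 5.9 = 2.7 / 5.9 = 0.458.
For two independent groups with equal n: n = 2·((z_{α/2} + z_β) / d)².
z_{α/2} + z_β = 2.326 + 0.524 = 2.850.
n = 2 × (2.850 / 0.458)² = 2 × 6.223² = 2 × 38.72 = 77.4.
Round up to the next whole participant.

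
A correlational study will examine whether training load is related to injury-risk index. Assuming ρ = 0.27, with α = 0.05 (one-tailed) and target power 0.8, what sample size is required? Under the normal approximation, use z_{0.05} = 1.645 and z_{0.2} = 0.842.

Fisher's z: C = ½·ln((1+r)/(1−r)) = ½·ln(1.7397) = 0.2769.
n = ((z_{α} + z_β)/C)² + 3.
(1.645 + 0.842) / 0.2769 = 2.487 / 0.2769 = 8.982.
n = 8.982² + 3 = 80.67 + 3 = 83.7.
Round up.

n = 84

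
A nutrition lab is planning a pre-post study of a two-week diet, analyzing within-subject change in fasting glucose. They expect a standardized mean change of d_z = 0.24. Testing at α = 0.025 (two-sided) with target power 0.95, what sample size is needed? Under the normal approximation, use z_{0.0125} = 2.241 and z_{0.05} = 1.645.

n = 263 pairs

For a paired (one-sample on differences) test: n = ((z_{α/2} + z_β) / d)².
z_{α/2} + z_β = 2.241 + 1.645 = 3.886.
n = (3.886 / 0.24)² = 16.192² = 262.17.
Round up.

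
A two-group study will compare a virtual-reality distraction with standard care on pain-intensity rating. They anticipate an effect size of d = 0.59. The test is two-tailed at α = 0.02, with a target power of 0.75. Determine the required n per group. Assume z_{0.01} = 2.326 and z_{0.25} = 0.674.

n = 52 per group

For two independent groups with equal n: n = 2·((z_{α/2} + z_β) / d)².
z_{α/2} + z_β = 2.326 + 0.674 = 3.000.
n = 2 × (3.000 / 0.59)² = 2 × 5.085² = 2 × 25.85 = 51.7.
Round up to the next whole participant.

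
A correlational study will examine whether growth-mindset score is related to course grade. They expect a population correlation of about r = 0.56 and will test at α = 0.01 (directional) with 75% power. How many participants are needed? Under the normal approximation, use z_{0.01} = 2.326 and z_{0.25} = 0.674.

n = 26

Fisher's z: C = ½·ln((1+r)/(1−r)) = ½·ln(3.5455) = 0.6328.
n = ((z_{α} + z_β)/C)² + 3.
(2.326 + 0.674) / 0.6328 = 3.000 / 0.6328 = 4.741.
n = 4.741² + 3 = 22.48 + 3 = 25.5.
Round up.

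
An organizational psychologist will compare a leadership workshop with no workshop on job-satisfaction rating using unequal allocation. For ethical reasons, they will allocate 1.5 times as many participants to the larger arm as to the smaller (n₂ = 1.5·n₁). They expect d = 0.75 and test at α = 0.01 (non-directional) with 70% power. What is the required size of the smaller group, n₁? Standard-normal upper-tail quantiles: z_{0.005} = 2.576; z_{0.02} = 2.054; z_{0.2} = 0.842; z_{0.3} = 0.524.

With allocation ratio k = n₂/n₁ = 1.5, Var(x̄₁−x̄₂) = σ²(1/n₁ + 1/(k·n₁)) = σ²·(k+1)/(k·n₁).
So n₁ = (1 + 1/k)·((z_{α/2} + z_β)/d)² = 1.667 × (3.100/0.75)².
n₁ = 1.667 × 17.08 = 28.5.
Round up: n₁ = 29, giving n₂ = ⌈1.5 × 29⌉ = ⌈43.5⌉ = 44.

n₁ = 29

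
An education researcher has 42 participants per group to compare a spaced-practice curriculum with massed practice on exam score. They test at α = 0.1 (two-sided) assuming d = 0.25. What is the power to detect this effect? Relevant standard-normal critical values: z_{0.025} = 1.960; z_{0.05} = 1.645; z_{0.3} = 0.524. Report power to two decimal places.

power ≈ 0.31

For two equal groups, power = Φ(d·√(n/2) − z_{α/2}).
d·√(n/2) = 0.25 × √(42/2) = 0.25 × 4.583 = 1.146.
z_β = 1.146 − 1.645 = -0.499.
Power = Φ(-0.499) = 0.309.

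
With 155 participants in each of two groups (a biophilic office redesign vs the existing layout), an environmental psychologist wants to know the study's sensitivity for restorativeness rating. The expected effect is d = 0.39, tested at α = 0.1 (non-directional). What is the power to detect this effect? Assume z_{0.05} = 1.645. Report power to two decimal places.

power ≈ 0.96

For two equal groups, power = Φ(d·√(n/2) − z_{α/2}).
d·√(n/2) = 0.39 × √(155/2) = 0.39 × 8.803 = 3.433.
z_β = 3.433 − 1.645 = 1.788.
Power = Φ(1.788) = 0.963.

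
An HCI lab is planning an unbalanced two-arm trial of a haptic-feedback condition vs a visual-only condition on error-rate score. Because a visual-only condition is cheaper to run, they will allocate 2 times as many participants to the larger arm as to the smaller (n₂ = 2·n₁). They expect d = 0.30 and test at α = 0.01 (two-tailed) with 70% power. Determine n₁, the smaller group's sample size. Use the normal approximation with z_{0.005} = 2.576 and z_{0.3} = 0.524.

With allocation ratio k = n₂/n₁ = 2, Var(x̄₁−x̄₂) = σ²(1/n₁ + 1/(k·n₁)) = σ²·(k+1)/(k·n₁).
So n₁ = (1 + 1/k)·((z_{α/2} + z_β)/d)² = 1.500 × (3.100/0.30)².
n₁ = 1.500 × 106.78 = 160.2.
Round up: n₁ = 161, giving n₂ = 2 × 161 = 322.

n₁ = 161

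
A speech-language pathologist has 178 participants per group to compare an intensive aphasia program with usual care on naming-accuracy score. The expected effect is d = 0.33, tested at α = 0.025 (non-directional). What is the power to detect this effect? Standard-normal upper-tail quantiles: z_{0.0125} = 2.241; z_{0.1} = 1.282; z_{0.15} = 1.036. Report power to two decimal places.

power ≈ 0.81

For two equal groups, power = Φ(d·√(n/2) − z_{α/2}).
d·√(n/2) = 0.33 × √(178/2) = 0.33 × 9.434 = 3.113.
z_β = 3.113 − 2.241 = 0.872.
Power = Φ(0.872) = 0.808.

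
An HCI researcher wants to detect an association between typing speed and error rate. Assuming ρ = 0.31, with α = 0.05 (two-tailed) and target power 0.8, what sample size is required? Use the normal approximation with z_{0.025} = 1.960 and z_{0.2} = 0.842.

Fisher's z: C = ½·ln((1+r)/(1−r)) = ½·ln(1.8986) = 0.3205.
n = ((z_{α/2} + z_β)/C)² + 3.
(1.960 + 0.842) / 0.3205 = 2.802 / 0.3205 = 8.743.
n = 8.743² + 3 = 76.43 + 3 = 79.4.
Round up.

n = 80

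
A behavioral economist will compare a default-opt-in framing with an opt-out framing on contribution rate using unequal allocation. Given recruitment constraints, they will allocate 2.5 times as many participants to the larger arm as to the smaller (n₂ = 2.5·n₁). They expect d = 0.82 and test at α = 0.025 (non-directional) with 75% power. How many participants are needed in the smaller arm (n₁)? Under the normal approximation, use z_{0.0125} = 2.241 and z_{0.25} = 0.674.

With allocation ratio k = n₂/n₁ = 2.5, Var(x̄₁−x̄₂) = σ²(1/n₁ + 1/(k·n₁)) = σ²·(k+1)/(k·n₁).
So n₁ = (1 + 1/k)·((z_{α/2} + z_β)/d)² = 1.400 × (2.915/0.82)².
n₁ = 1.400 × 12.64 = 17.7.
Round up: n₁ = 18, giving n₂ = 2.5 × 18 = 45.

n₁ = 18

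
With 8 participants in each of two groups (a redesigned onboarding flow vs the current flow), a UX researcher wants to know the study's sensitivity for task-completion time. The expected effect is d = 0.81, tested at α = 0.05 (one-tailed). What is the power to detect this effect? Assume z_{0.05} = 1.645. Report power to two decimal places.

For two equal groups, power = Φ(d·√(n/2) − z_{α}).
d·√(n/2) = 0.81 × √(8/2) = 0.81 × 2.000 = 1.620.
z_β = 1.620 − 1.645 = -0.025.
Power = Φ(-0.025) = 0.490.

power ≈ 0.49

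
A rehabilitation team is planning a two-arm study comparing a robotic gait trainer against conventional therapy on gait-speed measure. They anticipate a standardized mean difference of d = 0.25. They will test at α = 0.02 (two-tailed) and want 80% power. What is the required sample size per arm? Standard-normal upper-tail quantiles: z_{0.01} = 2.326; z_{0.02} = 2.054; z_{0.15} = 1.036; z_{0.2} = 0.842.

n = 322 per group

For two independent groups with equal n: n = 2·((z_{α/2} + z_β) / d)².
z_{α/2} + z_β = 2.326 + 0.842 = 3.168.
n = 2 × (3.168 / 0.25)² = 2 × 12.672² = 2 × 160.58 = 321.2.
Round up to the next whole participant.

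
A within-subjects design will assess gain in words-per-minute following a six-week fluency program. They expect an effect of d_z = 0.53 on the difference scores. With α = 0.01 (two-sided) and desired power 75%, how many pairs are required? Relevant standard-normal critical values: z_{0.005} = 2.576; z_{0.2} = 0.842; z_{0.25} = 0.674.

n = 38 pairs

For a paired (one-sample on differences) test: n = ((z_{α/2} + z_β) / d)².
z_{α/2} + z_β = 2.576 + 0.674 = 3.250.
n = (3.250 / 0.53)² = 6.132² = 37.60.
Round up.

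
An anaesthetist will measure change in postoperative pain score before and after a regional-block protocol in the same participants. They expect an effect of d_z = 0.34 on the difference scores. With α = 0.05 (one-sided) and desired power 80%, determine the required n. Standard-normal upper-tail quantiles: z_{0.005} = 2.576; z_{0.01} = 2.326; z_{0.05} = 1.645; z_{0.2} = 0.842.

n = 54 pairs

For a paired (one-sample on differences) test: n = ((z_{α} + z_β) / d)².
z_{α} + z_β = 1.645 + 0.842 = 2.487.
n = (2.487 / 0.34)² = 7.315² = 53.50.
Round up.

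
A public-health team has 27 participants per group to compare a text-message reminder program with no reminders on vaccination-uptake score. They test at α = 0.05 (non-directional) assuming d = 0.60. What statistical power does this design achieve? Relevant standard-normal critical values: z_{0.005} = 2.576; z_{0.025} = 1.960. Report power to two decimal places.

For two equal groups, power = Φ(d·√(n/2) − z_{α/2}).
d·√(n/2) = 0.60 × √(27/2) = 0.60 × 3.674 = 2.205.
z_β = 2.205 − 1.960 = 0.245.
Power = Φ(0.245) = 0.597.

power ≈ 0.60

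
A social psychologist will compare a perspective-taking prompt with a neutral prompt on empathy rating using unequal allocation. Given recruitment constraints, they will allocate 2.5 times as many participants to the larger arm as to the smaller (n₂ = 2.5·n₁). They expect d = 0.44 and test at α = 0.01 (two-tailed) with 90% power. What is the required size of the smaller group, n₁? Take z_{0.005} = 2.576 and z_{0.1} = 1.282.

With allocation ratio k = n₂/n₁ = 2.5, Var(x̄₁−x̄₂) = σ²(1/n₁ + 1/(k·n₁)) = σ²·(k+1)/(k·n₁).
So n₁ = (1 + 1/k)·((z_{α/2} + z_β)/d)² = 1.400 × (3.858/0.44)².
n₁ = 1.400 × 76.88 = 107.6.
Round up: n₁ = 108, giving n₂ = 2.5 × 108 = 270.

n₁ = 108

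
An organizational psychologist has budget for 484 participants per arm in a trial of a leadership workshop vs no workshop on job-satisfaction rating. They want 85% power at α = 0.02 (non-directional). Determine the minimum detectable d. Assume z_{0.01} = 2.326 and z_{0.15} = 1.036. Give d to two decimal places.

d_min ≈ 0.22

For two independent groups of n = 484 each: d_min = (z_{α/2} + z_β)·√(2/n).
z-sum = 2.326 + 1.036 = 3.362.
d_min = 3.362 × √(2/484) = 3.362 × 0.0643 = 0.216.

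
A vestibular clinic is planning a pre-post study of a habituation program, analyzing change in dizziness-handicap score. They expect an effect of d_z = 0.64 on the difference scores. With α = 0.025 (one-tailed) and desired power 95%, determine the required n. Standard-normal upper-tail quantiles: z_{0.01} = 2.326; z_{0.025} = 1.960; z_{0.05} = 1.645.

For a paired (one-sample on differences) test: n = ((z_{α} + z_β) / d)².
z_{α} + z_β = 1.960 + 1.645 = 3.605.
n = (3.605 / 0.64)² = 5.633² = 31.73.
Round up.

n = 32 pairs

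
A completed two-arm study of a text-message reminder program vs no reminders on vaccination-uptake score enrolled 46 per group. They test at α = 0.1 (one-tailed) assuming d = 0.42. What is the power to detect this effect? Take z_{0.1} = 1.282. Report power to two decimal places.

For two equal groups, power = Φ(d·√(n/2) − z_{α}).
d·√(n/2) = 0.42 × √(46/2) = 0.42 × 4.796 = 2.014.
z_β = 2.014 − 1.282 = 0.732.
Power = Φ(0.732) = 0.768.

power ≈ 0.77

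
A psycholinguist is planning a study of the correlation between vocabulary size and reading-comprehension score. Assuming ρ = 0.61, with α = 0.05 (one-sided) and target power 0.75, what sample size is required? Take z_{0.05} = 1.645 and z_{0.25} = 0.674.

Fisher's z: C = ½·ln((1+r)/(1−r)) = ½·ln(4.1282) = 0.7089.
n = ((z_{α} + z_β)/C)² + 3.
(1.645 + 0.674) / 0.7089 = 2.319 / 0.7089 = 3.271.
n = 3.271² + 3 = 10.70 + 3 = 13.7.
Round up.

n = 14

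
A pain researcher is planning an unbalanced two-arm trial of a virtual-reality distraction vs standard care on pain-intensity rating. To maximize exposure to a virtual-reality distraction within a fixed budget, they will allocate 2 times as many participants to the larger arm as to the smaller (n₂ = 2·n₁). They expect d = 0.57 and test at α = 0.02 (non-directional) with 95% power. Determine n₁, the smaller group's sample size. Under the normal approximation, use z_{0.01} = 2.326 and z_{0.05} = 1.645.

With allocation ratio k = n₂/n₁ = 2, Var(x̄₁−x̄₂) = σ²(1/n₁ + 1/(k·n₁)) = σ²·(k+1)/(k·n₁).
So n₁ = (1 + 1/k)·((z_{α/2} + z_β)/d)² = 1.500 × (3.971/0.57)².
n₁ = 1.500 × 48.53 = 72.8.
Round up: n₁ = 73, giving n₂ = 2 × 73 = 146.

n₁ = 73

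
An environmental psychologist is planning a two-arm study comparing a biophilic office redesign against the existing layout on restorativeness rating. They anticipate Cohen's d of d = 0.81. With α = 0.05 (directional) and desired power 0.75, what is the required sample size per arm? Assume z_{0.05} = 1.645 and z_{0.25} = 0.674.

For two independent groups with equal n: n = 2·((z_{α} + z_β) / d)².
z_{α} + z_β = 1.645 + 0.674 = 2.319.
n = 2 × (2.319 / 0.81)² = 2 × 2.863² = 2 × 8.20 = 16.4.
Round up to the next whole participant.

n = 17 per group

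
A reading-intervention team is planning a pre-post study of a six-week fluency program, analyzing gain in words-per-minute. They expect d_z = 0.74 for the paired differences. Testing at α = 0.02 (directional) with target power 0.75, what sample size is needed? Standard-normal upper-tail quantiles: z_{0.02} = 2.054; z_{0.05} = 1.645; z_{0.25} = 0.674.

n = 14 pairs

For a paired (one-sample on differences) test: n = ((z_{α} + z_β) / d)².
z_{α} + z_β = 2.054 + 0.674 = 2.728.
n = (2.728 / 0.74)² = 3.686² = 13.59.
Round up.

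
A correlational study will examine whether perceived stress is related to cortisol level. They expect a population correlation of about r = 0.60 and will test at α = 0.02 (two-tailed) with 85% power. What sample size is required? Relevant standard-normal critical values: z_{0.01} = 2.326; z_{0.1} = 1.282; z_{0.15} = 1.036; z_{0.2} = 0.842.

Fisher's z: C = ½·ln((1+r)/(1−r)) = ½·ln(4.0000) = 0.6931.
n = ((z_{α/2} + z_β)/C)² + 3.
(2.326 + 1.036) / 0.6931 = 3.362 / 0.6931 = 4.851.
n = 4.851² + 3 = 23.53 + 3 = 26.5.
Round up.

n = 27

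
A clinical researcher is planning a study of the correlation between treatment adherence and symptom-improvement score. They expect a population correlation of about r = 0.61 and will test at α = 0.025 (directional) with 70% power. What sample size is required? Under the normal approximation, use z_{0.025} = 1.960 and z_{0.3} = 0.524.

n = 16

Fisher's z: C = ½·ln((1+r)/(1−r)) = ½·ln(4.1282) = 0.7089.
n = ((z_{α} + z_β)/C)² + 3.
(1.960 + 0.524) / 0.7089 = 2.484 / 0.7089 = 3.504.
n = 3.504² + 3 = 12.28 + 3 = 15.3.
Round up.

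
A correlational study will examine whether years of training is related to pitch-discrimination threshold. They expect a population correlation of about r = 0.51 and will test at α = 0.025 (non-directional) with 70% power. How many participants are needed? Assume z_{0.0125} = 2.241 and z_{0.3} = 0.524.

Fisher's z: C = ½·ln((1+r)/(1−r)) = ½·ln(3.0816) = 0.5627.
n = ((z_{α/2} + z_β)/C)² + 3.
(2.241 + 0.524) / 0.5627 = 2.765 / 0.5627 = 4.914.
n = 4.914² + 3 = 24.15 + 3 = 27.1.
Round up.

n = 28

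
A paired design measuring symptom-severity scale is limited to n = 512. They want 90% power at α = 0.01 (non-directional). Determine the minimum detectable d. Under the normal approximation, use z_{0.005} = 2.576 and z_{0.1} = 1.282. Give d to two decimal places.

d_min ≈ 0.17

For a single sample (or paired design) of n = 512: d_min = (z_{α/2} + z_β)/√n.
z-sum = 2.576 + 1.282 = 3.858.
d_min = 3.858 / √512 = 3.858 / 22.627 = 0.171.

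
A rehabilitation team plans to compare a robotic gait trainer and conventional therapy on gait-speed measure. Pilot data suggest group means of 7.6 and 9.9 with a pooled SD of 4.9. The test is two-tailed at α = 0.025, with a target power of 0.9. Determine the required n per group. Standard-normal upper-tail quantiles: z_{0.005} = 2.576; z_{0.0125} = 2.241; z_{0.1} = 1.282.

Cohen's d = |M₁ − M₂| / SD_pooled = |7.6 − 9.9| / 4.9 = 2.3 / 4.9 = 0.469.
For two independent groups with equal n: n = 2·((z_{α/2} + z_β) / d)².
z_{α/2} + z_β = 2.241 + 1.282 = 3.523.
n = 2 × (3.523 / 0.469)² = 2 × 7.512² = 2 × 56.43 = 112.9.
Round up to the next whole participant.

n = 113 per group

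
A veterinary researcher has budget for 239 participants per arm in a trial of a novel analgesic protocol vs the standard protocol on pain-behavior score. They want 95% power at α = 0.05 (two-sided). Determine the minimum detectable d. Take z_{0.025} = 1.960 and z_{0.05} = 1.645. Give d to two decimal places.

d_min ≈ 0.33

For two independent groups of n = 239 each: d_min = (z_{α/2} + z_β)·√(2/n).
z-sum = 1.960 + 1.645 = 3.605.
d_min = 3.605 × √(2/239) = 3.605 × 0.0915 = 0.330.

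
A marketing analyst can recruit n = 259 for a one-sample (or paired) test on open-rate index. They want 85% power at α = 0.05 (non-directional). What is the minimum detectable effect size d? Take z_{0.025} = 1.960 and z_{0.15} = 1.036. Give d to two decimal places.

d_min ≈ 0.19

For a single sample (or paired design) of n = 259: d_min = (z_{α/2} + z_β)/√n.
z-sum = 1.960 + 1.036 = 2.996.
d_min = 2.996 / √259 = 2.996 / 16.093 = 0.186.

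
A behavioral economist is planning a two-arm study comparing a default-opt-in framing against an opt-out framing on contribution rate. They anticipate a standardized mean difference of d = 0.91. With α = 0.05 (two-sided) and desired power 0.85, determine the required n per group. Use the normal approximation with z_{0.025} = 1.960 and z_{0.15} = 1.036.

n = 22 per group

For two independent groups with equal n: n = 2·((z_{α/2} + z_β) / d)².
z_{α/2} + z_β = 1.960 + 1.036 = 2.996.
n = 2 × (2.996 / 0.91)² = 2 × 3.292² = 2 × 10.84 = 21.7.
Round up to the next whole participant.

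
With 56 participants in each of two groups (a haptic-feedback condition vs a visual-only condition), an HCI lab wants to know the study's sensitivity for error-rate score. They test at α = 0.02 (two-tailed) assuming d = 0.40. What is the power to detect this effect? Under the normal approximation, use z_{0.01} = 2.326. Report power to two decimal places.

For two equal groups, power = Φ(d·√(n/2) − z_{α/2}).
d·√(n/2) = 0.40 × √(56/2) = 0.40 × 5.292 = 2.117.
z_β = 2.117 − 2.326 = -0.209.
Power = Φ(-0.209) = 0.417.

power ≈ 0.42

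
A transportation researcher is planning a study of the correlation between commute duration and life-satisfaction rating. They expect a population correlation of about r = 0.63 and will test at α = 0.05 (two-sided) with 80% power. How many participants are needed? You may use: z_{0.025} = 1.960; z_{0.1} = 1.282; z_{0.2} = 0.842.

n = 18

Fisher's z: C = ½·ln((1+r)/(1−r)) = ½·ln(4.4054) = 0.7414.
n = ((z_{α/2} + z_β)/C)² + 3.
(1.960 + 0.842) / 0.7414 = 2.802 / 0.7414 = 3.779.
n = 3.779² + 3 = 14.28 + 3 = 17.3.
Round up.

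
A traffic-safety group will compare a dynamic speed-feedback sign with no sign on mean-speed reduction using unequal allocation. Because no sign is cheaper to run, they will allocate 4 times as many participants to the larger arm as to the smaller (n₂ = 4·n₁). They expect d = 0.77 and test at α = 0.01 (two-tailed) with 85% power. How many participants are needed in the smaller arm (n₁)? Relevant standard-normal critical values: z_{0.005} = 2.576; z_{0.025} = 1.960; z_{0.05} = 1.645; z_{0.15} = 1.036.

n₁ = 28

With allocation ratio k = n₂/n₁ = 4, Var(x̄₁−x̄₂) = σ²(1/n₁ + 1/(k·n₁)) = σ²·(k+1)/(k·n₁).
So n₁ = (1 + 1/k)·((z_{α/2} + z_β)/d)² = 1.250 × (3.612/0.77)².
n₁ = 1.250 × 22.00 = 27.5.
Round up: n₁ = 28, giving n₂ = 4 × 28 = 112.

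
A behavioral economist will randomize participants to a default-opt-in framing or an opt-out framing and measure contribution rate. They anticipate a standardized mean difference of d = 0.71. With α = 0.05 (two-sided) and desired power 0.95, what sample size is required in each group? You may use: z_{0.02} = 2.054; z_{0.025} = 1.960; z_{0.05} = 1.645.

For two independent groups with equal n: n = 2·((z_{α/2} + z_β) / d)².
z_{α/2} + z_β = 1.960 + 1.645 = 3.605.
n = 2 × (3.605 / 0.71)² = 2 × 5.077² = 2 × 25.78 = 51.6.
Round up to the next whole participant.

n = 52 per group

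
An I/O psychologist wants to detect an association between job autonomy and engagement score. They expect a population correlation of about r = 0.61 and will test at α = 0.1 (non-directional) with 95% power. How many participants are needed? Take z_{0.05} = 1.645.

n = 25

Fisher's z: C = ½·ln((1+r)/(1−r)) = ½·ln(4.1282) = 0.7089.
n = ((z_{α/2} + z_β)/C)² + 3.
(1.645 + 1.645) / 0.7089 = 3.290 / 0.7089 = 4.641.
n = 4.641² + 3 = 21.54 + 3 = 24.5.
Round up.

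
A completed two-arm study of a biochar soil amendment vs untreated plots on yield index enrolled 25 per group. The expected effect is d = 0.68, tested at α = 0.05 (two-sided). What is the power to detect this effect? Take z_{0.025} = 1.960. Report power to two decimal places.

For two equal groups, power = Φ(d·√(n/2) − z_{α/2}).
d·√(n/2) = 0.68 × √(25/2) = 0.68 × 3.536 = 2.404.
z_β = 2.404 − 1.960 = 0.444.
Power = Φ(0.444) = 0.672.

power ≈ 0.67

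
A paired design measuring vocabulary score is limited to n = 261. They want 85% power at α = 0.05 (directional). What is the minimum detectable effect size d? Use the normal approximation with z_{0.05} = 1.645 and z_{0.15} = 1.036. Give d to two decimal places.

d_min ≈ 0.17

For a single sample (or paired design) of n = 261: d_min = (z_{α} + z_β)/√n.
z-sum = 1.645 + 1.036 = 2.681.
d_min = 2.681 / √261 = 2.681 / 16.155 = 0.166.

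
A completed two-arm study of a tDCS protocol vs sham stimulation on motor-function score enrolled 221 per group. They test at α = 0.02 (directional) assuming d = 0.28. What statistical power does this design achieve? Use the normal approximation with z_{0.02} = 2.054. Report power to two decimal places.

power ≈ 0.81

For two equal groups, power = Φ(d·√(n/2) − z_{α}).
d·√(n/2) = 0.28 × √(221/2) = 0.28 × 10.512 = 2.943.
z_β = 2.943 − 2.054 = 0.889.
Power = Φ(0.889) = 0.813.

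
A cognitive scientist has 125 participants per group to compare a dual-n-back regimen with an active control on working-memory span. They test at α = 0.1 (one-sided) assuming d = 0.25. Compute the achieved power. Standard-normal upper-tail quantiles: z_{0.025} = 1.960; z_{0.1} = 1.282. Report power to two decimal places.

For two equal groups, power = Φ(d·√(n/2) − z_{α}).
d·√(n/2) = 0.25 × √(125/2) = 0.25 × 7.906 = 1.976.
z_β = 1.976 − 1.282 = 0.694.
Power = Φ(0.694) = 0.756.

power ≈ 0.76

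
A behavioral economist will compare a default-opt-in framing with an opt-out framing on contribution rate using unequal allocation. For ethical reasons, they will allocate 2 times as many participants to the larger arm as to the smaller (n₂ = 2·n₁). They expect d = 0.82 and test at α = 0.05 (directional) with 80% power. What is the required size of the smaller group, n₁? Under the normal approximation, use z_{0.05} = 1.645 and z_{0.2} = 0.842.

n₁ = 14

With allocation ratio k = n₂/n₁ = 2, Var(x̄₁−x̄₂) = σ²(1/n₁ + 1/(k·n₁)) = σ²·(k+1)/(k·n₁).
So n₁ = (1 + 1/k)·((z_{α} + z_β)/d)² = 1.500 × (2.487/0.82)².
n₁ = 1.500 × 9.20 = 13.8.
Round up: n₁ = 14, giving n₂ = 2 × 14 = 28.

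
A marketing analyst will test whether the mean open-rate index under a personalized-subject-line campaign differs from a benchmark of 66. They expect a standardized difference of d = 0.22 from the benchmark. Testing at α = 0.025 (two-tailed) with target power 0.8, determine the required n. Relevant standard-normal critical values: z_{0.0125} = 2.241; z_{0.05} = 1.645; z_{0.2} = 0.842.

n = 197

For a one-sample test: n = ((z_{α/2} + z_β) / d)².
z_{α/2} + z_β = 2.241 + 0.842 = 3.083.
n = (3.083 / 0.22)² = 14.014² = 196.38.
Round up.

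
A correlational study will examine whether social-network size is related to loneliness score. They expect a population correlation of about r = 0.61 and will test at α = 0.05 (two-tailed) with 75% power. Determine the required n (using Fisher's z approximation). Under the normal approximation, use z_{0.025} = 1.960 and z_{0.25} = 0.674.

Fisher's z: C = ½·ln((1+r)/(1−r)) = ½·ln(4.1282) = 0.7089.
n = ((z_{α/2} + z_β)/C)² + 3.
(1.960 + 0.674) / 0.7089 = 2.634 / 0.7089 = 3.716.
n = 3.716² + 3 = 13.81 + 3 = 16.8.
Round up.

n = 17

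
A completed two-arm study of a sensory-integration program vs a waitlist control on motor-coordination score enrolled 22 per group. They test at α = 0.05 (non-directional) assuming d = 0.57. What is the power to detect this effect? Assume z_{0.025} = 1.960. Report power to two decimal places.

For two equal groups, power = Φ(d·√(n/2) − z_{α/2}).
d·√(n/2) = 0.57 × √(22/2) = 0.57 × 3.317 = 1.890.
z_β = 1.890 − 1.960 = -0.070.
Power = Φ(-0.070) = 0.472.

power ≈ 0.47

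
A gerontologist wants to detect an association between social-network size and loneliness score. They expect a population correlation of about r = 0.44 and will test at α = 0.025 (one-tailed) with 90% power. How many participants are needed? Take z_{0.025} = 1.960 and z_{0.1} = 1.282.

n = 51

Fisher's z: C = ½·ln((1+r)/(1−r)) = ½·ln(2.5714) = 0.4722.
n = ((z_{α} + z_β)/C)² + 3.
(1.960 + 1.282) / 0.4722 = 3.242 / 0.4722 = 6.866.
n = 6.866² + 3 = 47.14 + 3 = 50.1.
Round up.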